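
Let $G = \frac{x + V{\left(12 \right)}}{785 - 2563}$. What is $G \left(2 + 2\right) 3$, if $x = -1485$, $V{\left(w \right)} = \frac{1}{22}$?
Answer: $\frac{14001}{1397} \approx 10.022$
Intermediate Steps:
$V{\left(w \right)} = \frac{1}{22}$
$G = \frac{4667}{5588}$ ($G = \frac{-1485 + \frac{1}{22}}{785 - 2563} = - \frac{32669}{22 \left(-1778\right)} = \left(- \frac{32669}{22}\right) \left(- \frac{1}{1778}\right) = \frac{4667}{5588} \approx 0.83518$)
$G \left(2 + 2\right) 3 = \frac{4667 \left(2 + 2\right) 3}{5588} = \frac{4667 \cdot 4 \cdot 3}{5588} = \frac{4667}{5588} \cdot 12 = \frac{14001}{1397}$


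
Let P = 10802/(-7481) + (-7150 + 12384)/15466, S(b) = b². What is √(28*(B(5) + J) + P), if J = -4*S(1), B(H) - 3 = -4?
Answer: I*√472236212194309057/57850573 ≈ 11.879*I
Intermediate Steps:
B(H) = -1 (B(H) = 3 - 4 = -1)
J = -4 (J = -4*1² = -4*1 = -4)
P = -63954089/57850573 (P = 10802*(-1/7481) + 5234*(1/15466) = -10802/7481 + 2617/7733 = -63954089/57850573 ≈ -1.1055)
√(28*(B(5) + J) + P) = √(28*(-1 - 4) - 63954089/57850573) = √(28*(-5) - 63954089/57850573) = √(-140 - 63954089/57850573) = √(-8163034309/57850573) = I*√472236212194309057/57850573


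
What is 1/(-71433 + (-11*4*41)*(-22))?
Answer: -1/31745 ≈ -3.1501e-5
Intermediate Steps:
1/(-71433 + (-11*4*41)*(-22)) = 1/(-71433 - 44*41*(-22)) = 1/(-71433 - 1804*(-22)) = 1/(-71433 + 39688) = 1/(-31745) = -1/31745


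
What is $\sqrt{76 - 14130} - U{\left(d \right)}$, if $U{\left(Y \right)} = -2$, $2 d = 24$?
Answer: $2 + i \sqrt{14054} \approx 2.0 + 118.55 i$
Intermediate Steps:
$d = 12$ ($d = \frac{1}{2} \cdot 24 = 12$)
$\sqrt{76 - 14130} - U{\left(d \right)} = \sqrt{76 - 14130} - -2 = \sqrt{-14054} + 2 = i \sqrt{14054} + 2 = 2 + i \sqrt{14054}$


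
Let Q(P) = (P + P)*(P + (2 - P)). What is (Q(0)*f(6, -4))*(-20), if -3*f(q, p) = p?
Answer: 0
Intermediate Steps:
f(q, p) = -p/3
Q(P) = 4*P (Q(P) = (2*P)*2 = 4*P)
(Q(0)*f(6, -4))*(-20) = ((4*0)*(-⅓*(-4)))*(-20) = (0*(4/3))*(-20) = 0*(-20) = 0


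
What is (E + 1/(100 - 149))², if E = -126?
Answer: 38130625/2401 ≈ 15881.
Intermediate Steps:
(E + 1/(100 - 149))² = (-126 + 1/(100 - 149))² = (-126 + 1/(-49))² = (-126 - 1/49)² = (-6175/49)² = 38130625/2401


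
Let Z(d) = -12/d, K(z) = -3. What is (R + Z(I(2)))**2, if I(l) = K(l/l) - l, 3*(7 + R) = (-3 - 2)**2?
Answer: 3136/225 ≈ 13.938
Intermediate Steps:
R = 4/3 (R = -7 + (-3 - 2)**2/3 = -7 + (1/3)*(-5)**2 = -7 + (1/3)*25 = -7 + 25/3 = 4/3 ≈ 1.3333)
I(l) = -3 - l
(R + Z(I(2)))**2 = (4/3 - 12/(-3 - 1*2))**2 = (4/3 - 12/(-3 - 2))**2 = (4/3 - 12/(-5))**2 = (4/3 - 12*(-1/5))**2 = (4/3 + 12/5)**2 = (56/15)**2 = 3136/225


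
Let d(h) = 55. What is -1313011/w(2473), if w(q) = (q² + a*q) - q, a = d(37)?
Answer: -187573/892753 ≈ -0.21011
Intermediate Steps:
a = 55
w(q) = q² + 54*q (w(q) = (q² + 55*q) - q = q² + 54*q)
-1313011/w(2473) = -1313011*1/(2473*(54 + 2473)) = -1313011/(2473*2527) = -1313011/6249271 = -1313011*1/6249271 = -187573/892753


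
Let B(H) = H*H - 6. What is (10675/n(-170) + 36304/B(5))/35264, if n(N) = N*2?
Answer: 2428107/45561088 ≈ 0.053293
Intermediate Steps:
n(N) = 2*N
B(H) = -6 + H² (B(H) = H² - 6 = -6 + H²)
(10675/n(-170) + 36304/B(5))/35264 = (10675/((2*(-170))) + 36304/(-6 + 5²))/35264 = (10675/(-340) + 36304/(-6 + 25))*(1/35264) = (10675*(-1/340) + 36304/19)*(1/35264) = (-2135/68 + 36304*(1/19))*(1/35264) = (-2135/68 + 36304/19)*(1/35264) = (2428107/1292)*(1/35264) = 2428107/45561088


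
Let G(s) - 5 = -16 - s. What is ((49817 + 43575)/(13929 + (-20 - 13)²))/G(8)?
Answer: -46696/142671 ≈ -0.32730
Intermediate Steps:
G(s) = -11 - s (G(s) = 5 + (-16 - s) = -11 - s)
((49817 + 43575)/(13929 + (-20 - 13)²))/G(8) = ((49817 + 43575)/(13929 + (-20 - 13)²))/(-11 - 1*8) = (93392/(13929 + (-33)²))/(-11 - 8) = (93392/(13929 + 1089))/(-19) = (93392/15018)*(-1/19) = (93392*(1/15018))*(-1/19) = (46696/7509)*(-1/19) = -46696/142671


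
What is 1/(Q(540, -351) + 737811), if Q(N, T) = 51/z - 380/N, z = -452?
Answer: 12204/9004235479 ≈ 1.3554e-6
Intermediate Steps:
Q(N, T) = -51/452 - 380/N (Q(N, T) = 51/(-452) - 380/N = 51*(-1/452) - 380/N = -51/452 - 380/N)
1/(Q(540, -351) + 737811) = 1/((-51/452 - 380/540) + 737811) = 1/((-51/452 - 380*1/540) + 737811) = 1/((-51/452 - 19/27) + 737811) = 1/(-9965/12204 + 737811) = 1/(9004235479/12204) = 12204/9004235479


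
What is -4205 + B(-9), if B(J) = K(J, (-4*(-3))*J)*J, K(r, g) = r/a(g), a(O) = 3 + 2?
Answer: -20944/5 ≈ -4188.8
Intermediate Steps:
a(O) = 5
K(r, g) = r/5
B(J) = J**2/5 (B(J) = (J/5)*J = J**2/5)
-4205 + B(-9) = -4205 + (1/5)*(-9)**2 = -4205 + (1/5)*81 = -4205 + 81/5 = -20944/5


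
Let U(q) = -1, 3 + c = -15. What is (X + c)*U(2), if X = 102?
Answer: -84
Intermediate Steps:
c = -18 (c = -3 - 15 = -18)
(X + c)*U(2) = (102 - 18)*(-1) = 84*(-1) = -84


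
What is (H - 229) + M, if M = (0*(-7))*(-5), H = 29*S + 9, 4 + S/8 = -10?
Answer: -3468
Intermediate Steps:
S = -112 (S = -32 + 8*(-10) = -32 - 80 = -112)
H = -3239 (H = 29*(-112) + 9 = -3248 + 9 = -3239)
M = 0 (M = 0*(-5) = 0)
(H - 229) + M = (-3239 - 229) + 0 = -3468 + 0 = -3468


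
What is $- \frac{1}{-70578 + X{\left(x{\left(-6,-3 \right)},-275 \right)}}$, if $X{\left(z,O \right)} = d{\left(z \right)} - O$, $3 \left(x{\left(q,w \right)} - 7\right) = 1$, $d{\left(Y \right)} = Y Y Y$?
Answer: $\frac{27}{1887533} \approx 1.4304 \cdot 10^{-5}$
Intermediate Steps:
$d{\left(Y \right)} = Y^{3}$ ($d{\left(Y \right)} = Y^{2} Y = Y^{3}$)
$x{\left(q,w \right)} = \frac{22}{3}$ ($x{\left(q,w \right)} = 7 + \frac{1}{3} \cdot 1 = 7 + \frac{1}{3} = \frac{22}{3}$)
$X{\left(z,O \right)} = z^{3} - O$
$- \frac{1}{-70578 + X{\left(x{\left(-6,-3 \right)},-275 \right)}} = - \frac{1}{-70578 - \left(-275 - \left(\frac{22}{3}\right)^{3}\right)} = - \frac{1}{-70578 + \left(\frac{10648}{27} + 275\right)} = - \frac{1}{-70578 + \frac{18073}{27}} = - \frac{1}{- \frac{1887533}{27}} = \left(-1\right) \left(- \frac{27}{1887533}\right) = \frac{27}{1887533}$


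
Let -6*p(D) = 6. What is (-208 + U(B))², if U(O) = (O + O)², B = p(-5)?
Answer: 41616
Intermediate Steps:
p(D) = -1 (p(D) = -⅙*6 = -1)
B = -1
U(O) = 4*O² (U(O) = (2*O)² = 4*O²)
(-208 + U(B))² = (-208 + 4*(-1)²)² = (-208 + 4*1)² = (-208 + 4)² = (-204)² = 41616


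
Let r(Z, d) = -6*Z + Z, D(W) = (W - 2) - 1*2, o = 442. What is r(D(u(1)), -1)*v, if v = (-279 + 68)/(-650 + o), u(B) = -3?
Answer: 7385/208 ≈ 35.505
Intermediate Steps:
D(W) = -4 + W (D(W) = (-2 + W) - 2 = -4 + W)
r(Z, d) = -5*Z
v = 211/208 (v = (-279 + 68)/(-650 + 442) = -211/(-208) = -211*(-1/208) = 211/208 ≈ 1.0144)
r(D(u(1)), -1)*v = -5*(-4 - 3)*(211/208) = -5*(-7)*(211/208) = 35*(211/208) = 7385/208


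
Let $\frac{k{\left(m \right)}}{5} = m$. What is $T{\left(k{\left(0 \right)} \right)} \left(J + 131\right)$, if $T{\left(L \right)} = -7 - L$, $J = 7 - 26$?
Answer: $-784$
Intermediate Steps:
$J = -19$
$k{\left(m \right)} = 5 m$
$T{\left(k{\left(0 \right)} \right)} \left(J + 131\right) = \left(-7 - 5 \cdot 0\right) \left(-19 + 131\right) = \left(-7 - 0\right) 112 = \left(-7 + 0\right) 112 = \left(-7\right) 112 = -784$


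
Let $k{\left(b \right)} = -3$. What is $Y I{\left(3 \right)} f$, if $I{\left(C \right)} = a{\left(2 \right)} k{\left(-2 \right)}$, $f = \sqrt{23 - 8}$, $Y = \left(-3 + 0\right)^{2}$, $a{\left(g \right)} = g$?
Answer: $- 54 \sqrt{15} \approx -209.14$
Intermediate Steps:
$Y = 9$ ($Y = \left(-3\right)^{2} = 9$)
$f = \sqrt{15} \approx 3.873$
$I{\left(C \right)} = -6$ ($I{\left(C \right)} = 2 \left(-3\right) = -6$)
$Y I{\left(3 \right)} f = 9 \left(-6\right) \sqrt{15} = - 54 \sqrt{15}$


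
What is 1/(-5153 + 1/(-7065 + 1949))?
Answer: -5116/26362749 ≈ -0.00019406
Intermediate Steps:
1/(-5153 + 1/(-7065 + 1949)) = 1/(-5153 + 1/(-5116)) = 1/(-5153 - 1/5116) = 1/(-26362749/5116) = -5116/26362749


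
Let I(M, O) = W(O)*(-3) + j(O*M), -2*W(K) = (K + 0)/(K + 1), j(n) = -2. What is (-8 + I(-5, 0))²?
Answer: 100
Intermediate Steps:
W(K) = -K/(2*(1 + K)) (W(K) = -(K + 0)/(2*(K + 1)) = -K/(2*(1 + K)))
I(M, O) = -2 + 3*O/(2 + 2*O) (I(M, O) = -O/(2 + 2*O)*(-3) - 2 = 3*O/(2 + 2*O) - 2 = -2 + 3*O/(2 + 2*O))
(-8 + I(-5, 0))² = (-8 + (-4 - 1*0)/(2*(1 + 0)))² = (-8 + (½)*(-4 + 0)/1)² = (-8 + (½)*1*(-4))² = (-8 - 2)² = (-10)² = 100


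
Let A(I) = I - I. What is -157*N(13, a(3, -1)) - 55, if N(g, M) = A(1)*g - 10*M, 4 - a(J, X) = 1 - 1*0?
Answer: 4655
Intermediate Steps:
A(I) = 0
a(J, X) = 3 (a(J, X) = 4 - (1 - 1*0) = 4 - (1 + 0) = 4 - 1*1 = 4 - 1 = 3)
N(g, M) = -10*M (N(g, M) = 0*g - 10*M = 0 - 10*M = -10*M)
-157*N(13, a(3, -1)) - 55 = -(-1570)*3 - 55 = -157*(-30) - 55 = 4710 - 55 = 4655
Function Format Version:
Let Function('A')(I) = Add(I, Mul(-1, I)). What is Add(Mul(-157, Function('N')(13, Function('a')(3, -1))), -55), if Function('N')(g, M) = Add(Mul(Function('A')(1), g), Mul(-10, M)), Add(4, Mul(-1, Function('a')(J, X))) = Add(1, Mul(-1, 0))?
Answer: 4655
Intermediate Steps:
Function('A')(I) = 0
Function('a')(J, X) = 3 (Function('a')(J, X) = Add(4, Mul(-1, Add(1, Mul(-1, 0)))) = Add(4, Mul(-1, Add(1, 0))) = Add(4, Mul(-1, 1)) = Add(4, -1) = 3)
Function('N')(g, M) = Mul(-10, M) (Function('N')(g, M) = Add(Mul(0, g), Mul(-10, M)) = Add(0, Mul(-10, M)) = Mul(-10, M))
Add(Mul(-157, Function('N')(13, Function('a')(3, -1))), -55) = Add(Mul(-157, Mul(-10, 3)), -55) = Add(Mul(-157, -30), -55) = Add(4710, -55) = 4655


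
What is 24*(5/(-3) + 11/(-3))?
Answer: -128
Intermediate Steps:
24*(5/(-3) + 11/(-3)) = 24*(5*(-1/3) + 11*(-1/3)) = 24*(-5/3 - 11/3) = 24*(-16/3) = -128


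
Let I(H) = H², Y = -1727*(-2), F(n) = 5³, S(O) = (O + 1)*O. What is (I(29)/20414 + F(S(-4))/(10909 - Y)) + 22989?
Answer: 699724256267/30437274 ≈ 22989.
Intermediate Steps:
S(O) = O*(1 + O) (S(O) = (1 + O)*O = O*(1 + O))
F(n) = 125
Y = 3454
(I(29)/20414 + F(S(-4))/(10909 - Y)) + 22989 = (29²/20414 + 125/(10909 - 1*3454)) + 22989 = (841*(1/20414) + 125/(10909 - 3454)) + 22989 = (841/20414 + 125/7455) + 22989 = (841/20414 + 125*(1/7455)) + 22989 = (841/20414 + 25/1491) + 22989 = 1764281/30437274 + 22989 = 699724256267/30437274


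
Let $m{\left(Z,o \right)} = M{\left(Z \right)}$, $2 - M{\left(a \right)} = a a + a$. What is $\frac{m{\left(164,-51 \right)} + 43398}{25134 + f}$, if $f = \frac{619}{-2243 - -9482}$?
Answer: $\frac{23657052}{36389129} \approx 0.65011$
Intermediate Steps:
$f = \frac{619}{7239}$ ($f = \frac{619}{-2243 + 9482} = \frac{619}{7239} \approx 0.085509$)
$M{\left(a \right)} = 2 - a - a^{2}$ ($M{\left(a \right)} = 2 - \left(a a + a\right) = 2 - \left(a^{2} + a\right) = 2 - \left(a + a^{2}\right) = 2 - a - a^{2}$)
$m{\left(Z,o \right)} = 2 - Z - Z^{2}$
$\frac{m{\left(164,-51 \right)} + 43398}{25134 + f} = \frac{\left(2 - 164 - 164^{2}\right) + 43398}{25134 + \frac{619}{7239}} = \frac{\left(2 - 164 - 26896\right) + 43398}{\frac{181945645}{7239}} = \left(\left(2 - 164 - 26896\right) + 43398\right) \frac{7239}{181945645} = \left(-27058 + 43398\right) \frac{7239}{181945645} = 16340 \cdot \frac{7239}{181945645} = \frac{23657052}{36389129}$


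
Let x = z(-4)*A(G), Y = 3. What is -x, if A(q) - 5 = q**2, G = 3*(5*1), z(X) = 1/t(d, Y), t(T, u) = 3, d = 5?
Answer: -230/3 ≈ -76.667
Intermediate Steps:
z(X) = 1/3
G = 15 (G = 3*5 = 15)
A(q) = 5 + q**2
x = 230/3 (x = (5 + 15**2)/3 = (5 + 225)/3 = (1/3)*230 = 230/3 ≈ 76.667)
-x = -1*230/3 = -230/3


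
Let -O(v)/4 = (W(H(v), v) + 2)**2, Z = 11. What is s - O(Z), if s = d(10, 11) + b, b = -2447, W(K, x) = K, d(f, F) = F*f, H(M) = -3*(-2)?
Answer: -2081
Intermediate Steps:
H(M) = 6
O(v) = -256 (O(v) = -4*(6 + 2)**2 = -4*8**2 = -4*64 = -256)
s = -2337 (s = 11*10 - 2447 = 110 - 2447 = -2337)
s - O(Z) = -2337 - 1*(-256) = -2337 + 256 = -2081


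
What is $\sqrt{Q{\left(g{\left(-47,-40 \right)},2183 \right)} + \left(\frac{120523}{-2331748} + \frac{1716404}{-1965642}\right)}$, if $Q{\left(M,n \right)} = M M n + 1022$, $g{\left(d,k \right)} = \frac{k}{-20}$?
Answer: $\frac{\sqrt{12805415017599547902649686981}}{1145845450554} \approx 98.758$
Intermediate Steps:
$g{\left(d,k \right)} = - \frac{k}{20}$ ($g{\left(d,k \right)} = k \left(- \frac{1}{20}\right) = - \frac{k}{20}$)
$Q{\left(M,n \right)} = 1022 + n M^{2}$ ($Q{\left(M,n \right)} = M^{2} n + 1022 = n M^{2} + 1022 = 1022 + n M^{2}$)
$\sqrt{Q{\left(g{\left(-47,-40 \right)},2183 \right)} + \left(\frac{120523}{-2331748} + \frac{1716404}{-1965642}\right)} = \sqrt{\left(1022 + 2183 \left(\left(- \frac{1}{20}\right) \left(-40\right)\right)^{2}\right) + \left(\frac{120523}{-2331748} + \frac{1716404}{-1965642}\right)} = \sqrt{\left(1022 + 2183 \cdot 2^{2}\right) + \left(120523 \left(- \frac{1}{2331748}\right) + 1716404 \left(- \frac{1}{1965642}\right)\right)} = \sqrt{\left(1022 + 2183 \cdot 4\right) - \frac{2119563332479}{2291690901108}} = \sqrt{\left(1022 + 8732\right) - \frac{2119563332479}{2291690901108}} = \sqrt{9754 - \frac{2119563332479}{2291690901108}} = \sqrt{\frac{22351033486074953}{2291690901108}} = \frac{\sqrt{12805415017599547902649686981}}{1145845450554}$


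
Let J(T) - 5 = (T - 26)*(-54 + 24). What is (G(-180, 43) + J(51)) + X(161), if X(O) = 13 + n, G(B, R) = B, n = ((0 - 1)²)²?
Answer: -911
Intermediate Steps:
n = 1 (n = ((-1)²)² = 1² = 1)
J(T) = 785 - 30*T (J(T) = 5 + (T - 26)*(-54 + 24) = 5 + (-26 + T)*(-30) = 5 + (780 - 30*T) = 785 - 30*T)
X(O) = 14 (X(O) = 13 + 1 = 14)
(G(-180, 43) + J(51)) + X(161) = (-180 + (785 - 30*51)) + 14 = (-180 + (785 - 1530)) + 14 = (-180 - 745) + 14 = -925 + 14 = -911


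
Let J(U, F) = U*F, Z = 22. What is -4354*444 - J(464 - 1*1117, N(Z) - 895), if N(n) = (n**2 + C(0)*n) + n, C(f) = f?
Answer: -2187193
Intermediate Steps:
N(n) = n + n**2 (N(n) = (n**2 + 0*n) + n = (n**2 + 0) + n = n**2 + n = n + n**2)
J(U, F) = F*U
-4354*444 - J(464 - 1*1117, N(Z) - 895) = -4354*444 - (22*(1 + 22) - 895)*(464 - 1*1117) = -1933176 - (22*23 - 895)*(464 - 1117) = -1933176 - (506 - 895)*(-653) = -1933176 - (-389)*(-653) = -1933176 - 1*254017 = -1933176 - 254017 = -2187193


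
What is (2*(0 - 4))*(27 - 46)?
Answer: 152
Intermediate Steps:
(2*(0 - 4))*(27 - 46) = (2*(-4))*(-19) = -8*(-19) = 152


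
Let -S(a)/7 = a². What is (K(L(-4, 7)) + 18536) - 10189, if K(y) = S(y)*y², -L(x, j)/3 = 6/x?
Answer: 87625/16 ≈ 5476.6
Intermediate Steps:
S(a) = -7*a²
L(x, j) = -18/x
K(y) = -7*y⁴ (K(y) = (-7*y²)*y² = -7*y⁴)
(K(L(-4, 7)) + 18536) - 10189 = (-7*(-18/(-4))⁴ + 18536) - 10189 = (-7*(-18*(-¼))⁴ + 18536) - 10189 = (-7*(9/2)⁴ + 18536) - 10189 = (-7*6561/16 + 18536) - 10189 = (-45927/16 + 18536) - 10189 = 250649/16 - 10189 = 87625/16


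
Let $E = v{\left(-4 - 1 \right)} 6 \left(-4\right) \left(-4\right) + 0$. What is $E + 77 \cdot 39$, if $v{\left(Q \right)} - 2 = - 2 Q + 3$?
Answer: $4443$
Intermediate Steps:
$v{\left(Q \right)} = 5 - 2 Q$ ($v{\left(Q \right)} = 2 - \left(-3 + 2 Q\right) = 5 - 2 Q$)
$E = 1440$ ($E = \left(5 - 2 \left(-4 - 1\right)\right) 6 \left(-4\right) \left(-4\right) + 0 = \left(5 - 2 \left(-4 - 1\right)\right) \left(\left(-24\right) \left(-4\right)\right) + 0 = \left(5 - -10\right) 96 + 0 = \left(5 + 10\right) 96 + 0 = 15 \cdot 96 + 0 = 1440 + 0 = 1440$)
$E + 77 \cdot 39 = 1440 + 77 \cdot 39 = 1440 + 3003 = 4443$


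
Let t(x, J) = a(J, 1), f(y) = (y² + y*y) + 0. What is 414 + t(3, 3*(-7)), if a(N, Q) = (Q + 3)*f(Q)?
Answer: 422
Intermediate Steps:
f(y) = 2*y² (f(y) = (y² + y²) + 0 = 2*y² + 0 = 2*y²)
a(N, Q) = 2*Q²*(3 + Q) (a(N, Q) = (Q + 3)*(2*Q²) = (3 + Q)*(2*Q²) = 2*Q²*(3 + Q))
t(x, J) = 8 (t(x, J) = 2*1²*(3 + 1) = 2*1*4 = 8)
414 + t(3, 3*(-7)) = 414 + 8 = 422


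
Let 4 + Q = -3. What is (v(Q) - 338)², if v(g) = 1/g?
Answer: 5602689/49 ≈ 1.1434e+5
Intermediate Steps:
Q = -7 (Q = -4 - 3 = -7)
(v(Q) - 338)² = (1/(-7) - 338)² = (-⅐ - 338)² = (-2367/7)² = 5602689/49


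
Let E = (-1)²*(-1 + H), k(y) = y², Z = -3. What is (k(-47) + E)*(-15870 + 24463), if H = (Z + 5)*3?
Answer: 19024902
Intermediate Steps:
H = 6 (H = (-3 + 5)*3 = 2*3 = 6)
E = 5 (E = (-1)²*(-1 + 6) = 1*5 = 5)
(k(-47) + E)*(-15870 + 24463) = ((-47)² + 5)*(-15870 + 24463) = (2209 + 5)*8593 = 2214*8593 = 19024902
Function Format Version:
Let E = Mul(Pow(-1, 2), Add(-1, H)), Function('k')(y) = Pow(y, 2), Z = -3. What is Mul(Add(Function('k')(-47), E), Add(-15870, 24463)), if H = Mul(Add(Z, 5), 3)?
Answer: 19024902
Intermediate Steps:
H = 6 (H = Mul(Add(-3, 5), 3) = Mul(2, 3) = 6)
E = 5 (E = Mul(Pow(-1, 2), Add(-1, 6)) = Mul(1, 5) = 5)
Mul(Add(Function('k')(-47), E), Add(-15870, 24463)) = Mul(Add(Pow(-47, 2), 5), Add(-15870, 24463)) = Mul(Add(2209, 5), 8593) = Mul(2214, 8593) = 19024902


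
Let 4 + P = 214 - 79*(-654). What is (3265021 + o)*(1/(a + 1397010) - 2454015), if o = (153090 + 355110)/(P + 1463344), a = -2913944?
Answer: -837872483690699973599/104571826 ≈ -8.0124e+12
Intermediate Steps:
P = 51876 (P = -4 + (214 - 79*(-654)) = -4 + (214 + 51666) = -4 + 51880 = 51876)
o = 3630/10823 (o = (153090 + 355110)/(51876 + 1463344) = 508200/1515220 = 508200*(1/1515220) = 3630/10823 ≈ 0.33540)
(3265021 + o)*(1/(a + 1397010) - 2454015) = (3265021 + 3630/10823)*(1/(-2913944 + 1397010) - 2454015) = 35337325913*(1/(-1516934) - 2454015)/10823 = 35337325913*(-1/1516934 - 2454015)/10823 = (35337325913/10823)*(-3722578790011/1516934) = -837872483690699973599/104571826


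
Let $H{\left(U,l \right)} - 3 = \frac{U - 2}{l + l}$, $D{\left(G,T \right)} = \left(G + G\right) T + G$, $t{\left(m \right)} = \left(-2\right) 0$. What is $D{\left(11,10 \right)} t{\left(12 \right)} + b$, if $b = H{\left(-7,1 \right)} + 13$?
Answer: $\frac{23}{2} \approx 11.5$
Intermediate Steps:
$t{\left(m \right)} = 0$
$D{\left(G,T \right)} = G + 2 G T$ ($D{\left(G,T \right)} = 2 G T + G = G + 2 G T$)
$H{\left(U,l \right)} = 3 + \frac{-2 + U}{2 l}$ ($H{\left(U,l \right)} = 3 + \frac{U - 2}{l + l} = 3 + \frac{-2 + U}{2 l}$)
$b = \frac{23}{2}$ ($b = \frac{-2 - 7 + 6 \cdot 1}{2 \cdot 1} + 13 = \frac{1}{2} \cdot 1 \left(-2 - 7 + 6\right) + 13 = \frac{1}{2} \cdot 1 \left(-3\right) + 13 = - \frac{3}{2} + 13 = \frac{23}{2} \approx 11.5$)
$D{\left(11,10 \right)} t{\left(12 \right)} + b = 11 \left(1 + 2 \cdot 10\right) 0 + \frac{23}{2} = 11 \left(1 + 20\right) 0 + \frac{23}{2} = 11 \cdot 21 \cdot 0 + \frac{23}{2} = 231 \cdot 0 + \frac{23}{2} = 0 + \frac{23}{2} = \frac{23}{2}$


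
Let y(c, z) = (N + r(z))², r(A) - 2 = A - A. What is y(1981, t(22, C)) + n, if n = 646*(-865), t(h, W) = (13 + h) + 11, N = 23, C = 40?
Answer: -558165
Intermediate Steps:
t(h, W) = 24 + h
n = -558790
r(A) = 2 (r(A) = 2 + (A - A) = 2 + 0 = 2)
y(c, z) = 625 (y(c, z) = (23 + 2)² = 25² = 625)
y(1981, t(22, C)) + n = 625 - 558790 = -558165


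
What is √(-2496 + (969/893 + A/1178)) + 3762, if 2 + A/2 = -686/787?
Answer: 3762 + 49*I*√493219449783103/21786521 ≈ 3762.0 + 49.949*I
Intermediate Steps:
A = -4520/787 (A = -4 + 2*(-686/787) = -4 - 1372/787 = -4520/787 ≈ -5.7433)
√(-2496 + (969/893 + A/1178)) + 3762 = √(-2496 + (969/893 - 4520/787/1178)) + 3762 = √(-2496 + (969*(1/893) - 4520/787*1/1178)) + 3762 = √(-2496 + (51/47 - 2260/463543)) + 3762 = √(-2496 + 23534473/21786521) + 3762 = √(-54355621943/21786521) + 3762 = 49*I*√493219449783103/21786521 + 3762 = 3762 + 49*I*√493219449783103/21786521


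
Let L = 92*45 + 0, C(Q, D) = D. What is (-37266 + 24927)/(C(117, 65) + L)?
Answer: -12339/4205 ≈ -2.9344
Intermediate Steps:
L = 4140 (L = 4140 + 0 = 4140)
(-37266 + 24927)/(C(117, 65) + L) = (-37266 + 24927)/(65 + 4140) = -12339/4205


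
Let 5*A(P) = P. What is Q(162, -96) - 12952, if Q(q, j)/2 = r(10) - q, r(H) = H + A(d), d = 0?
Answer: -13256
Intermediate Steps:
A(P) = P/5
r(H) = H (r(H) = H + (1/5)*0 = H + 0 = H)
Q(q, j) = 20 - 2*q (Q(q, j) = 2*(10 - q) = 20 - 2*q)
Q(162, -96) - 12952 = (20 - 2*162) - 12952 = (20 - 324) - 12952 = -304 - 12952 = -13256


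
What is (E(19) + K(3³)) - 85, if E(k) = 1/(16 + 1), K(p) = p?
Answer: -985/17 ≈ -57.941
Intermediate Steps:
E(k) = 1/17
(E(19) + K(3³)) - 85 = (1/17 + 3³) - 85 = (1/17 + 27) - 85 = 460/17 - 85 = -985/17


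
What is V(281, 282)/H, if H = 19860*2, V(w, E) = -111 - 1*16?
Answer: -127/39720 ≈ -0.0031974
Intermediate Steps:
V(w, E) = -127 (V(w, E) = -111 - 16 = -127)
H = 39720
V(281, 282)/H = -127/39720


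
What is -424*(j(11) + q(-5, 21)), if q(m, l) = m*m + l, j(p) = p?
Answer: -24168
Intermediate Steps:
q(m, l) = l + m**2 (q(m, l) = m**2 + l = l + m**2)
-424*(j(11) + q(-5, 21)) = -424*(11 + (21 + (-5)**2)) = -424*(11 + (21 + 25)) = -424*(11 + 46) = -424*57 = -24168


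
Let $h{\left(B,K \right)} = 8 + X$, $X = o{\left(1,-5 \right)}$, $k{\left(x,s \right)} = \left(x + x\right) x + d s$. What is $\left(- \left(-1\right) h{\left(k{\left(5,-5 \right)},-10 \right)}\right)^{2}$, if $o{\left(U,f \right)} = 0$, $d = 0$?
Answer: $64$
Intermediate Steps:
$k{\left(x,s \right)} = 2 x^{2}$ ($k{\left(x,s \right)} = \left(x + x\right) x + 0 s = 2 x x + 0 = 2 x^{2} + 0 = 2 x^{2}$)
$X = 0$
$h{\left(B,K \right)} = 8$ ($h{\left(B,K \right)} = 8 + 0 = 8$)
$\left(- \left(-1\right) h{\left(k{\left(5,-5 \right)},-10 \right)}\right)^{2} = \left(- \left(-1\right) 8\right)^{2} = \left(\left(-1\right) \left(-8\right)\right)^{2} = 8^{2} = 64$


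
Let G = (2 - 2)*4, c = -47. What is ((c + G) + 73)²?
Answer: 676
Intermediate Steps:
G = 0 (G = 0*4 = 0)
((c + G) + 73)² = ((-47 + 0) + 73)² = (-47 + 73)² = 26² = 676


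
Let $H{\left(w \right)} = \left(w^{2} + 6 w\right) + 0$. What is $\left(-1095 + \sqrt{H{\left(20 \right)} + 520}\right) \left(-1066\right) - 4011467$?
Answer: $-2844197 - 4264 \sqrt{65} \approx -2.8786 \cdot 10^{6}$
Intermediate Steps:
$H{\left(w \right)} = w^{2} + 6 w$
$\left(-1095 + \sqrt{H{\left(20 \right)} + 520}\right) \left(-1066\right) - 4011467 = \left(-1095 + \sqrt{20 \left(6 + 20\right) + 520}\right) \left(-1066\right) - 4011467 = \left(-1095 + \sqrt{20 \cdot 26 + 520}\right) \left(-1066\right) - 4011467 = \left(-1095 + \sqrt{520 + 520}\right) \left(-1066\right) - 4011467 = \left(-1095 + \sqrt{1040}\right) \left(-1066\right) - 4011467 = \left(-1095 + 4 \sqrt{65}\right) \left(-1066\right) - 4011467 = \left(1167270 - 4264 \sqrt{65}\right) - 4011467 = -2844197 - 4264 \sqrt{65}$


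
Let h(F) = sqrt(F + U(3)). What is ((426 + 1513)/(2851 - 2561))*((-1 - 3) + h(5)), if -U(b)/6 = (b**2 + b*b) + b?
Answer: -3878/145 + 21329*I/290 ≈ -26.745 + 73.548*I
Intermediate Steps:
U(b) = -12*b**2 - 6*b (U(b) = -6*((b**2 + b*b) + b) = -6*((b**2 + b**2) + b) = -6*(2*b**2 + b) = -6*(b + 2*b**2) = -12*b**2 - 6*b)
h(F) = sqrt(-126 + F) (h(F) = sqrt(F - 6*3*(1 + 2*3)) = sqrt(F - 6*3*(1 + 6)) = sqrt(F - 6*3*7) = sqrt(F - 126) = sqrt(-126 + F))
((426 + 1513)/(2851 - 2561))*((-1 - 3) + h(5)) = ((426 + 1513)/(2851 - 2561))*((-1 - 3) + sqrt(-126 + 5)) = (1939/290)*(-4 + sqrt(-121)) = (1939*(1/290))*(-4 + 11*I) = 1939*(-4 + 11*I)/290 = -3878/145 + 21329*I/290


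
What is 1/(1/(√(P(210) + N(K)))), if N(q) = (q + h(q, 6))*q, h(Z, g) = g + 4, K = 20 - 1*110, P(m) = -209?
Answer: √6991 ≈ 83.612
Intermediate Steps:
K = -90 (K = 20 - 110 = -90)
h(Z, g) = 4 + g
N(q) = q*(10 + q) (N(q) = (q + (4 + 6))*q = (q + 10)*q = (10 + q)*q = q*(10 + q))
1/(1/(√(P(210) + N(K)))) = 1/(1/(√(-209 - 90*(10 - 90)))) = 1/(1/(√(-209 - 90*(-80)))) = 1/(1/(√(-209 + 7200))) = 1/(1/(√6991)) = 1/(√6991/6991) = √6991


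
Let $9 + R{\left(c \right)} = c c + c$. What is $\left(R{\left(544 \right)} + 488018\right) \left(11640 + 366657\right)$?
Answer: $296769835233$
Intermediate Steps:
$R{\left(c \right)} = -9 + c + c^{2}$ ($R{\left(c \right)} = -9 + \left(c c + c\right) = -9 + \left(c^{2} + c\right) = -9 + \left(c + c^{2}\right) = -9 + c + c^{2}$)
$\left(R{\left(544 \right)} + 488018\right) \left(11640 + 366657\right) = \left(\left(-9 + 544 + 544^{2}\right) + 488018\right) \left(11640 + 366657\right) = \left(\left(-9 + 544 + 295936\right) + 488018\right) 378297 = \left(296471 + 488018\right) 378297 = 784489 \cdot 378297 = 296769835233$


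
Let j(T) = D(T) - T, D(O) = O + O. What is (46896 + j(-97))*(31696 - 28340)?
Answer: 157057444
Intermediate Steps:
D(O) = 2*O
j(T) = T (j(T) = 2*T - T = T)
(46896 + j(-97))*(31696 - 28340) = (46896 - 97)*(31696 - 28340) = 46799*3356 = 157057444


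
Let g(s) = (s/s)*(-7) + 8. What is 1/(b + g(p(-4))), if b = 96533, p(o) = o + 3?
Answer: 1/96534 ≈ 1.0359e-5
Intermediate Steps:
p(o) = 3 + o
g(s) = 1 (g(s) = 1*(-7) + 8 = -7 + 8 = 1)
1/(b + g(p(-4))) = 1/(96533 + 1) = 1/96534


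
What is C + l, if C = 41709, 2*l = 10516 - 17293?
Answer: 76641/2 ≈ 38321.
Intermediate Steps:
l = -6777/2 (l = (10516 - 17293)/2 = (1/2)*(-6777) = -6777/2 ≈ -3388.5)
C + l = 41709 - 6777/2 = 76641/2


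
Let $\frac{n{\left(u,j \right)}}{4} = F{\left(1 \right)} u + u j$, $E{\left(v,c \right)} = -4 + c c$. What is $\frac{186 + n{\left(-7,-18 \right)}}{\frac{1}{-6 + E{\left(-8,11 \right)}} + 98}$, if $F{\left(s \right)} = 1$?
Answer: $\frac{73482}{10879} \approx 6.7545$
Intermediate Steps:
$E{\left(v,c \right)} = -4 + c^{2}$
$n{\left(u,j \right)} = 4 u + 4 j u$ ($n{\left(u,j \right)} = 4 \left(1 u + u j\right) = 4 \left(u + j u\right) = 4 u + 4 j u$)
$\frac{186 + n{\left(-7,-18 \right)}}{\frac{1}{-6 + E{\left(-8,11 \right)}} + 98} = \frac{186 + 4 \left(-7\right) \left(1 - 18\right)}{\frac{1}{-6 - \left(4 - 11^{2}\right)} + 98} = \frac{186 + 4 \left(-7\right) \left(-17\right)}{\frac{1}{-6 + \left(-4 + 121\right)} + 98} = \frac{186 + 476}{\frac{1}{-6 + 117} + 98} = \frac{662}{\frac{1}{111} + 98} = \frac{662}{\frac{10879}{111}} = 662 \cdot \frac{111}{10879} = \frac{73482}{10879}$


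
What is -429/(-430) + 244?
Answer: 105349/430 ≈ 245.00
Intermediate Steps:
-429/(-430) + 244 = -429*(-1/430) + 244 = 429/430 + 244 = 105349/430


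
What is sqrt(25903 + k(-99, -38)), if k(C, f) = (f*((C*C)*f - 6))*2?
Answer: sqrt(28331647) ≈ 5322.8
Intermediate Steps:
k(C, f) = 2*f*(-6 + f*C**2) (k(C, f) = (f*(C**2*f - 6))*2 = (f*(f*C**2 - 6))*2 = (f*(-6 + f*C**2))*2 = 2*f*(-6 + f*C**2))
sqrt(25903 + k(-99, -38)) = sqrt(25903 + 2*(-38)*(-6 - 38*(-99)**2)) = sqrt(25903 + 2*(-38)*(-6 - 38*9801)) = sqrt(25903 + 2*(-38)*(-6 - 372438)) = sqrt(25903 + 2*(-38)*(-372444)) = sqrt(25903 + 28305744) = sqrt(28331647)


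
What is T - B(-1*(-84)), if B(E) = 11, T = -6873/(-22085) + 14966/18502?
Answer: -2018547507/204308335 ≈ -9.8799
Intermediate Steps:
T = 228844178/204308335 (T = -6873*(-1/22085) + 14966*(1/18502) = 6873/22085 + 7483/9251 = 228844178/204308335 ≈ 1.1201)
T - B(-1*(-84)) = 228844178/204308335 - 1*11 = 228844178/204308335 - 11 = -2018547507/204308335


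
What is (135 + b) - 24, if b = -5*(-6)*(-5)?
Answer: -39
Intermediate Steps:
b = -150 (b = 30*(-5) = -150)
(135 + b) - 24 = (135 - 150) - 24 = -15 - 24 = -39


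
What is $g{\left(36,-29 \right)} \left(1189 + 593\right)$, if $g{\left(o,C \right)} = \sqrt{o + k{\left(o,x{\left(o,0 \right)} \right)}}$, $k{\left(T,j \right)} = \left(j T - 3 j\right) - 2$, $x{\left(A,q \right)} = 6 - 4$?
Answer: $17820$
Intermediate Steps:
$x{\left(A,q \right)} = 2$ ($x{\left(A,q \right)} = 6 - 4 = 2$)
$k{\left(T,j \right)} = -2 - 3 j + T j$ ($k{\left(T,j \right)} = \left(T j - 3 j\right) - 2 = \left(- 3 j + T j\right) - 2 = -2 - 3 j + T j$)
$g{\left(o,C \right)} = \sqrt{-8 + 3 o}$ ($g{\left(o,C \right)} = \sqrt{o - \left(8 - o 2\right)} = \sqrt{o - \left(8 - 2 o\right)} = \sqrt{o + \left(-8 + 2 o\right)} = \sqrt{-8 + 3 o}$)
$g{\left(36,-29 \right)} \left(1189 + 593\right) = \sqrt{-8 + 3 \cdot 36} \left(1189 + 593\right) = \sqrt{-8 + 108} \cdot 1782 = \sqrt{100} \cdot 1782 = 10 \cdot 1782 = 17820$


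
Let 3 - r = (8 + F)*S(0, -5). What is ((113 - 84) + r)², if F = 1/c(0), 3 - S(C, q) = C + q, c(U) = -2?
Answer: 784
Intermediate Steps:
S(C, q) = 3 - C - q (S(C, q) = 3 - (C + q) = 3 + (-C - q) = 3 - C - q)
F = -½ (F = 1/(-2) = -½ ≈ -0.50000)
r = -57 (r = 3 - (8 - ½)*(3 - 1*0 - 1*(-5)) = 3 - 15*(3 + 0 + 5)/2 = 3 - 15*8/2 = 3 - 1*60 = 3 - 60 = -57)
((113 - 84) + r)² = ((113 - 84) - 57)² = (29 - 57)² = (-28)² = 784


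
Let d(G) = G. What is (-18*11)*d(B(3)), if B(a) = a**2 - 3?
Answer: -1188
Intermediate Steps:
B(a) = -3 + a**2
(-18*11)*d(B(3)) = (-18*11)*(-3 + 3**2) = -198*(-3 + 9) = -198*6 = -1188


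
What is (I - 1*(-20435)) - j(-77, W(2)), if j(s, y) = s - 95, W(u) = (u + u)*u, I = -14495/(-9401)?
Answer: 193740902/9401 ≈ 20609.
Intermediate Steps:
I = 14495/9401 (I = -14495*(-1/9401) = 14495/9401 ≈ 1.5419)
W(u) = 2*u² (W(u) = (2*u)*u = 2*u²)
j(s, y) = -95 + s
(I - 1*(-20435)) - j(-77, W(2)) = (14495/9401 - 1*(-20435)) - (-95 - 77) = (14495/9401 + 20435) - 1*(-172) = 192123930/9401 + 172 = 193740902/9401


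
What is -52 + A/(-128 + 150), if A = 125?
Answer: -1019/22 ≈ -46.318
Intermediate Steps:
-52 + A/(-128 + 150) = -52 + 125/(-128 + 150) = -52 + 125/22 = -1019/22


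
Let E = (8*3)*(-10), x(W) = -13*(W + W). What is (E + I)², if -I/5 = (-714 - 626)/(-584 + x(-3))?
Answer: 4104964900/64009 ≈ 64131.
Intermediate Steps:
x(W) = -26*W
I = -3350/253 (I = -5*(-714 - 626)/(-584 - 26*(-3)) = -(-6700)/(-584 + 78) = -(-6700)/(-506) = -(-6700)*(-1)/506 = -5*670/253 = -3350/253 ≈ -13.241)
E = -240 (E = 24*(-10) = -240)
(E + I)² = (-240 - 3350/253)² = (-64070/253)² = 4104964900/64009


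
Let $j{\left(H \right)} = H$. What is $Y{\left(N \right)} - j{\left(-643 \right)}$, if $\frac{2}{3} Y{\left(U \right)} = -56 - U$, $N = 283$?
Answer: $\frac{269}{2} \approx 134.5$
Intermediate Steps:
$Y{\left(U \right)} = -84 - \frac{3 U}{2}$ ($Y{\left(U \right)} = \frac{3 \left(-56 - U\right)}{2} = -84 - \frac{3 U}{2}$)
$Y{\left(N \right)} - j{\left(-643 \right)} = \left(-84 - \frac{849}{2}\right) - -643 = \left(-84 - \frac{849}{2}\right) + 643 = - \frac{1017}{2} + 643 = \frac{269}{2}$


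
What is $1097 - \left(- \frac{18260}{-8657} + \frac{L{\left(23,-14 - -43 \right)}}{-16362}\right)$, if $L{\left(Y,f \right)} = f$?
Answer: $\frac{14098814621}{12876894} \approx 1094.9$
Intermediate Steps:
$1097 - \left(- \frac{18260}{-8657} + \frac{L{\left(23,-14 - -43 \right)}}{-16362}\right) = 1097 - \left(- \frac{18260}{-8657} + \frac{-14 - -43}{-16362}\right) = 1097 - \left(\left(-18260\right) \left(- \frac{1}{8657}\right) + \left(-14 + 43\right) \left(- \frac{1}{16362}\right)\right) = 1097 - \left(\frac{1660}{787} + 29 \left(- \frac{1}{16362}\right)\right) = 1097 - \left(\frac{1660}{787} - \frac{29}{16362}\right) = 1097 - \frac{27138097}{12876894} = \frac{14098814621}{12876894}$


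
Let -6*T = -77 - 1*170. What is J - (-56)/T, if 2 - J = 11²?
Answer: -29057/247 ≈ -117.64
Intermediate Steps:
J = -119 (J = 2 - 1*11² = 2 - 1*121 = 2 - 121 = -119)
T = 247/6 (T = -(-77 - 1*170)/6 = -(-77 - 170)/6 = -⅙*(-247) = 247/6 ≈ 41.167)
J - (-56)/T = -119 - (-56)/247/6 = -119 - (-56)*6/247 = -119 - 1*(-336/247) = -119 + 336/247 = -29057/247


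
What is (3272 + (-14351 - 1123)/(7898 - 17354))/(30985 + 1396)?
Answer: 5159251/51032456 ≈ 0.10110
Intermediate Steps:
(3272 + (-14351 - 1123)/(7898 - 17354))/(30985 + 1396) = (3272 - 15474/(-9456))/32381 = (3272 - 15474*(-1/9456))*(1/32381) = (3272 + 2579/1576)*(1/32381) = (5159251/1576)*(1/32381) = 5159251/51032456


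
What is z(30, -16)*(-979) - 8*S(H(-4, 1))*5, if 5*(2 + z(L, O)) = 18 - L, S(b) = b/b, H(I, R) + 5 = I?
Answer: 21338/5 ≈ 4267.6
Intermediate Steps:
H(I, R) = -5 + I
S(b) = 1
z(L, O) = 8/5 - L/5 (z(L, O) = -2 + (18 - L)/5 = -2 + (18/5 - L/5) = 8/5 - L/5)
z(30, -16)*(-979) - 8*S(H(-4, 1))*5 = (8/5 - 1/5*30)*(-979) - 8*1*5 = (8/5 - 6)*(-979) - 8*5 = -22/5*(-979) - 40 = 21538/5 - 40 = 21338/5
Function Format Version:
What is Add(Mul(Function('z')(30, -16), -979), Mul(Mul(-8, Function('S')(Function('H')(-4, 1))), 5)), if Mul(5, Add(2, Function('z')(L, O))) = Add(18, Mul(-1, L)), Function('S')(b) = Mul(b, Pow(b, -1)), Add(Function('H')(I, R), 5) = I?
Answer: Rational(21338, 5) ≈ 4267.6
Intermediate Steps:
Function('H')(I, R) = Add(-5, I)
Function('S')(b) = 1
Function('z')(L, O) = Add(Rational(8, 5), Mul(Rational(-1, 5), L)) (Function('z')(L, O) = Add(-2, Mul(Rational(1, 5), Add(18, Mul(-1, L)))) = Add(-2, Add(Rational(18, 5), Mul(Rational(-1, 5), L))) = Add(Rational(8, 5), Mul(Rational(-1, 5), L)))
Add(Mul(Function('z')(30, -16), -979), Mul(Mul(-8, Function('S')(Function('H')(-4, 1))), 5)) = Add(Mul(Add(Rational(8, 5), Mul(Rational(-1, 5), 30)), -979), Mul(Mul(-8, 1), 5)) = Add(Mul(Add(Rational(8, 5), -6), -979), Mul(-8, 5)) = Add(Mul(Rational(-22, 5), -979), -40) = Add(Rational(21538, 5), -40) = Rational(21338, 5)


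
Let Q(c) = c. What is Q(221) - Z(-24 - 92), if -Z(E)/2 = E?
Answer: -11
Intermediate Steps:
Z(E) = -2*E
Q(221) - Z(-24 - 92) = 221 - (-2)*(-24 - 92) = 221 - (-2)*(-116) = 221 - 1*232 = 221 - 232 = -11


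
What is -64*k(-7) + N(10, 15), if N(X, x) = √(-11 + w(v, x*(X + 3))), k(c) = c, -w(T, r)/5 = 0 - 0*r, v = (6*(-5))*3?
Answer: 448 + I*√11 ≈ 448.0 + 3.3166*I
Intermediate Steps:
v = -90 (v = -30*3 = -90)
w(T, r) = 0 (w(T, r) = -5*(0 - 0*r) = -5*(0 - 1*0) = -5*(0 + 0) = -5*0 = 0)
N(X, x) = I*√11 (N(X, x) = √(-11 + 0) = √(-11) = I*√11)
-64*k(-7) + N(10, 15) = -64*(-7) + I*√11 = 448 + I*√11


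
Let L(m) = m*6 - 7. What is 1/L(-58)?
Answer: -1/355 ≈ -0.0028169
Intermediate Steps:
L(m) = -7 + 6*m (L(m) = 6*m - 7 = -7 + 6*m)
1/L(-58) = 1/(-7 + 6*(-58)) = 1/(-7 - 348) = 1/(-355) = -1/355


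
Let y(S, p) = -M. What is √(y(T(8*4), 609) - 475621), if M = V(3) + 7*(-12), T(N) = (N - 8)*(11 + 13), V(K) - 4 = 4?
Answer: 7*I*√9705 ≈ 689.6*I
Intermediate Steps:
V(K) = 8 (V(K) = 4 + 4 = 8)
T(N) = -192 + 24*N (T(N) = (-8 + N)*24 = -192 + 24*N)
M = -76 (M = 8 + 7*(-12) = 8 - 84 = -76)
y(S, p) = 76 (y(S, p) = -1*(-76) = 76)
√(y(T(8*4), 609) - 475621) = √(76 - 475621) = √(-475545) = 7*I*√9705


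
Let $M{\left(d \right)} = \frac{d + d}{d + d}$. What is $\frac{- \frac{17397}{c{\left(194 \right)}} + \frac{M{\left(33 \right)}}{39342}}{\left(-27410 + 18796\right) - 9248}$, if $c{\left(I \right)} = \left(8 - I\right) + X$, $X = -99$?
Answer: $- \frac{228144353}{66759046380} \approx -0.0034174$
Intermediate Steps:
$M{\left(d \right)} = 1$ ($M{\left(d \right)} = \frac{2 d}{2 d} = 2 d \frac{1}{2 d} = 1$)
$c{\left(I \right)} = -91 - I$ ($c{\left(I \right)} = \left(8 - I\right) - 99 = -91 - I$)
$\frac{- \frac{17397}{c{\left(194 \right)}} + \frac{M{\left(33 \right)}}{39342}}{\left(-27410 + 18796\right) - 9248} = \frac{- \frac{17397}{-91 - 194} + 1 \cdot \frac{1}{39342}}{\left(-27410 + 18796\right) - 9248} = \frac{- \frac{17397}{-91 - 194} + 1 \cdot \frac{1}{39342}}{-8614 - 9248} = \frac{- \frac{17397}{-285} + \frac{1}{39342}}{-17862} = \left(\left(-17397\right) \left(- \frac{1}{285}\right) + \frac{1}{39342}\right) \left(- \frac{1}{17862}\right) = \left(\frac{5799}{95} + \frac{1}{39342}\right) \left(- \frac{1}{17862}\right) = \frac{228144353}{3737490} \left(- \frac{1}{17862}\right) = - \frac{228144353}{66759046380}$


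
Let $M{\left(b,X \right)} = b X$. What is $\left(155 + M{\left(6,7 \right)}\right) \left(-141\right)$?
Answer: $-27777$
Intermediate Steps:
$M{\left(b,X \right)} = X b$
$\left(155 + M{\left(6,7 \right)}\right) \left(-141\right) = \left(155 + 7 \cdot 6\right) \left(-141\right) = \left(155 + 42\right) \left(-141\right) = 197 \left(-141\right) = -27777$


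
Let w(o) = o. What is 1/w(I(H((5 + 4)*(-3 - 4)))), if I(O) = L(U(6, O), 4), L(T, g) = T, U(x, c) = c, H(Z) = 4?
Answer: ¼ ≈ 0.25000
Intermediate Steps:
I(O) = O
1/w(I(H((5 + 4)*(-3 - 4)))) = 1/4 = ¼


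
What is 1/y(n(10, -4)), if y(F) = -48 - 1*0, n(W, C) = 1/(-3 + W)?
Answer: -1/48 ≈ -0.020833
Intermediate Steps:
y(F) = -48 (y(F) = -48 + 0 = -48)
1/y(n(10, -4)) = 1/(-48) = -1/48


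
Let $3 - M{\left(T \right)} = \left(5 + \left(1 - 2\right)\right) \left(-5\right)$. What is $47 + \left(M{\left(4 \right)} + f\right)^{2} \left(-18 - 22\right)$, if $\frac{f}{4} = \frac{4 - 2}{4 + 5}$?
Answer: $- \frac{1845193}{81} \approx -22780.0$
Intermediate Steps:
$M{\left(T \right)} = 23$ ($M{\left(T \right)} = 3 - \left(5 + \left(1 - 2\right)\right) \left(-5\right) = 3 - \left(5 - 1\right) \left(-5\right) = 3 - 4 \left(-5\right) = 3 - -20 = 3 + 20 = 23$)
$f = \frac{8}{9}$ ($f = 4 \frac{4 - 2}{4 + 5} = 4 \cdot \frac{2}{9} = \frac{8}{9} \approx 0.88889$)
$47 + \left(M{\left(4 \right)} + f\right)^{2} \left(-18 - 22\right) = 47 + \left(23 + \frac{8}{9}\right)^{2} \left(-18 - 22\right) = 47 + \left(\frac{215}{9}\right)^{2} \left(-18 - 22\right) = 47 + \frac{46225}{81} \left(-40\right) = 47 - \frac{1849000}{81} = - \frac{1845193}{81}$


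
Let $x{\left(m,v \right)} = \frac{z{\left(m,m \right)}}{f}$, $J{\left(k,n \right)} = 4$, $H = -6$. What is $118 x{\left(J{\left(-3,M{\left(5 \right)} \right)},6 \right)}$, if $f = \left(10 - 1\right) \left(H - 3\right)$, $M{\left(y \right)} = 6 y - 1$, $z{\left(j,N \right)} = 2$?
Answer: $- \frac{236}{81} \approx -2.9136$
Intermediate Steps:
$M{\left(y \right)} = -1 + 6 y$
$f = -81$ ($f = \left(10 - 1\right) \left(-6 - 3\right) = 9 \left(-9\right) = -81$)
$x{\left(m,v \right)} = - \frac{2}{81}$ ($x{\left(m,v \right)} = \frac{2}{-81} = 2 \left(- \frac{1}{81}\right) = - \frac{2}{81}$)
$118 x{\left(J{\left(-3,M{\left(5 \right)} \right)},6 \right)} = 118 \left(- \frac{2}{81}\right) = - \frac{236}{81}$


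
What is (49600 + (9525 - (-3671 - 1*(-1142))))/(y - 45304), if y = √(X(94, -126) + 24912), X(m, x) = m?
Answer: -1396586408/1026213705 - 30827*√25006/1026213705 ≈ -1.3657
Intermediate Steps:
y = √25006 (y = √(94 + 24912) = √25006 ≈ 158.13)
(49600 + (9525 - (-3671 - 1*(-1142))))/(y - 45304) = (49600 + (9525 - (-3671 - 1*(-1142))))/(√25006 - 45304) = (49600 + (9525 - (-3671 + 1142)))/(-45304 + √25006) = (49600 + (9525 - 1*(-2529)))/(-45304 + √25006) = (49600 + (9525 + 2529))/(-45304 + √25006) = (49600 + 12054)/(-45304 + √25006) = 61654/(-45304 + √25006)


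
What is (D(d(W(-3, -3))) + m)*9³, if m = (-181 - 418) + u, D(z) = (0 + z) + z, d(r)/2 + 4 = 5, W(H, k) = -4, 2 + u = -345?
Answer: -686718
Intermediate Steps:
u = -347 (u = -2 - 345 = -347)
d(r) = 2 (d(r) = -8 + 2*5 = -8 + 10 = 2)
D(z) = 2*z (D(z) = z + z = 2*z)
m = -946 (m = (-181 - 418) - 347 = -599 - 347 = -946)
(D(d(W(-3, -3))) + m)*9³ = (2*2 - 946)*9³ = (4 - 946)*729 = -942*729 = -686718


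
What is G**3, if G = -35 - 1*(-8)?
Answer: -19683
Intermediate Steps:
G = -27 (G = -35 + 8 = -27)
G**3 = (-27)**3 = -19683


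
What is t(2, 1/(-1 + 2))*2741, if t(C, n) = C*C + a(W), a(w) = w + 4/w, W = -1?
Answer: -2741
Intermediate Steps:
t(C, n) = -5 + C² (t(C, n) = C*C + (-1 + 4/(-1)) = C² + (-1 + 4*(-1)) = C² + (-1 - 4) = C² - 5 = -5 + C²)
t(2, 1/(-1 + 2))*2741 = (-5 + 2²)*2741 = (-5 + 4)*2741 = -1*2741 = -2741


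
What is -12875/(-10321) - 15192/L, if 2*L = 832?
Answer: -18930079/536692 ≈ -35.272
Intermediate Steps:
L = 416 (L = (1/2)*832 = 416)
-12875/(-10321) - 15192/L = -12875/(-10321) - 15192/416 = -12875*(-1/10321) - 15192*1/416 = 12875/10321 - 1899/52 = -18930079/536692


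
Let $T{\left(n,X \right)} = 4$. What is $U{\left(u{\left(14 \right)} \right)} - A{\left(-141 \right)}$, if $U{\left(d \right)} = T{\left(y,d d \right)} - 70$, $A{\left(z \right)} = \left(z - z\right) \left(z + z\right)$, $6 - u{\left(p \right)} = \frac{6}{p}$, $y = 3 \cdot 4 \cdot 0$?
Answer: $-66$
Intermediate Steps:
$y = 0$ ($y = 12 \cdot 0 = 0$)
$u{\left(p \right)} = 6 - \frac{6}{p}$
$A{\left(z \right)} = 0$ ($A{\left(z \right)} = 0 \cdot 2 z = 0$)
$U{\left(d \right)} = -66$ ($U{\left(d \right)} = 4 - 70 = -66$)
$U{\left(u{\left(14 \right)} \right)} - A{\left(-141 \right)} = -66 - 0 = -66 + 0 = -66$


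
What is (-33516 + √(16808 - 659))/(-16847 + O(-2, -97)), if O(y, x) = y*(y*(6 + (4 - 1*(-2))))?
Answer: 33516/16799 - √16149/16799 ≈ 1.9876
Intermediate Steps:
O(y, x) = 12*y² (O(y, x) = y*(y*(6 + (4 + 2))) = y*(y*(6 + 6)) = y*(y*12) = y*(12*y) = 12*y²)
(-33516 + √(16808 - 659))/(-16847 + O(-2, -97)) = (-33516 + √(16808 - 659))/(-16847 + 12*(-2)²) = (-33516 + √16149)/(-16847 + 12*4) = (-33516 + √16149)/(-16847 + 48) = (-33516 + √16149)/(-16799) = (-33516 + √16149)*(-1/16799) = 33516/16799 - √16149/16799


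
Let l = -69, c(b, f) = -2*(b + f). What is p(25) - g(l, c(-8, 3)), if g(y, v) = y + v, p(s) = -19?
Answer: 40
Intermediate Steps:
c(b, f) = -2*b - 2*f
g(y, v) = v + y
p(25) - g(l, c(-8, 3)) = -19 - ((-2*(-8) - 2*3) - 69) = -19 - ((16 - 6) - 69) = -19 - (10 - 69) = -19 - 1*(-59) = -19 + 59 = 40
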